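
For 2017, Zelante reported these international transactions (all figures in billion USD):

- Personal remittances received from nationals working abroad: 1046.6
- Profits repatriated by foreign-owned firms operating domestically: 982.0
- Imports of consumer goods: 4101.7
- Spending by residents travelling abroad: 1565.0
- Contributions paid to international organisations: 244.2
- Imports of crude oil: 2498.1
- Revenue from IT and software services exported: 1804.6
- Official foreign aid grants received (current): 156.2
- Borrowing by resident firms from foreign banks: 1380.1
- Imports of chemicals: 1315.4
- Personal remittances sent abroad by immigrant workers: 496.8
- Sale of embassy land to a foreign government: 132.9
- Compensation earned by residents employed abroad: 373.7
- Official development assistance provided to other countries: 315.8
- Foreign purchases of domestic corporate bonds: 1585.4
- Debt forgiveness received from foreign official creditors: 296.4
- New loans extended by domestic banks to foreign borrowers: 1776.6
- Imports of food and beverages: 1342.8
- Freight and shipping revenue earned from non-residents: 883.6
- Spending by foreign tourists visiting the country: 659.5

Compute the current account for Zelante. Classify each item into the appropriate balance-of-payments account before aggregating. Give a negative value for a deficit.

-7937.6

Goods: -2498.1 - 1342.8 - 4101.7 - 1315.4 = -9258.0
Services: -1565.0 + 659.5 + 1804.6 + 883.6 = 1782.7
Primary income: -982.0 + 373.7 = -608.3
Secondary income: 1046.6 - 244.2 - 315.8 + 156.2 - 496.8 = 146.0
Current account = (-9258.0) + 1782.7 + (-608.3) + 146.0 = -7937.6
(Excluded from the current account — financial account: borrowing by resident firms from foreign banks 1380.1, foreign purchases of domestic corporate bonds 1585.4, new loans extended by domestic banks to foreign borrowers 1776.6; capital account: sale of embassy land to a foreign government 132.9, debt forgiveness received from foreign official creditors 296.4.)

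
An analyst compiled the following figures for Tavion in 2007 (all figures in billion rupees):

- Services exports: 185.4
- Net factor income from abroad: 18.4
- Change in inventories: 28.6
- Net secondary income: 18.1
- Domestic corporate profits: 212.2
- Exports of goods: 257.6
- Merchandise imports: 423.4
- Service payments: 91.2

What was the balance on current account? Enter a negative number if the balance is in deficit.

-35.1

Goods balance = 257.6 - 423.4 = -165.8
Services balance = 185.4 - 91.2 = 94.2
Trade balance (goods + services) = -165.8 + 94.2 = -71.6
Net primary income = 18.4
Net secondary income = 18.1
Current account = -71.6 + 18.4 + 18.1 = -35.1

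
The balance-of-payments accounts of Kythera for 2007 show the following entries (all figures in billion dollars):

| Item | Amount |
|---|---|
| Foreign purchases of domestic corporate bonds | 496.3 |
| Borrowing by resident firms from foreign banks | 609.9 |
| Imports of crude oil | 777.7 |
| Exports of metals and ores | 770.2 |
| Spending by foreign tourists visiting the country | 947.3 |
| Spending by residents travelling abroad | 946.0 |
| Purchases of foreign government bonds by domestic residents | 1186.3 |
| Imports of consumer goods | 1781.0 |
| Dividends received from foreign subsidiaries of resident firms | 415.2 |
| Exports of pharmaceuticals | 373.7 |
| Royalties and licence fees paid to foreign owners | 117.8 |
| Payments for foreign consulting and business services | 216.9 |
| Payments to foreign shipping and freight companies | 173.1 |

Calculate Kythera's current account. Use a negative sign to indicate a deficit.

-1506.1

Goods: -777.7 + 373.7 - 1781.0 + 770.2 = -1414.8
Services: -117.8 + 947.3 - 173.1 - 216.9 - 946.0 = -506.5
Primary income: 415.2
Current account = (-1414.8) + (-506.5) + 415.2 = -1506.1
(Excluded from the current account — financial account: foreign purchases of domestic corporate bonds 496.3, borrowing by resident firms from foreign banks 609.9, purchases of foreign government bonds by domestic residents 1186.3.)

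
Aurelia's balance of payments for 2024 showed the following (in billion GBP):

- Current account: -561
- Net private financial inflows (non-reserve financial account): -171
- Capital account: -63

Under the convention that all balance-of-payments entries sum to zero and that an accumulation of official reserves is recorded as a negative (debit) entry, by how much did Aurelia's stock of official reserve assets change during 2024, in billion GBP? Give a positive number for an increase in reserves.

Official reserve transactions balance = -((-561) + (-63) + (-171)) = 795
An accumulation of reserves is recorded as a debit (negative entry), so the change in the stock of reserves is the negative of that balance.
Change in official reserves = -(795) = -795

-795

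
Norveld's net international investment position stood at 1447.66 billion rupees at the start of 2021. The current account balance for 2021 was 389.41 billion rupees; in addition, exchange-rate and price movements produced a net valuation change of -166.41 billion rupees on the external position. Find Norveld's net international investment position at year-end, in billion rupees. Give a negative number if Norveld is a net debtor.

Change in NIIP = current account + net valuation change = 389.41 + (-166.41) = 223.00
End-of-year NIIP = 1447.66 + 223.00 = 1670.66

1670.66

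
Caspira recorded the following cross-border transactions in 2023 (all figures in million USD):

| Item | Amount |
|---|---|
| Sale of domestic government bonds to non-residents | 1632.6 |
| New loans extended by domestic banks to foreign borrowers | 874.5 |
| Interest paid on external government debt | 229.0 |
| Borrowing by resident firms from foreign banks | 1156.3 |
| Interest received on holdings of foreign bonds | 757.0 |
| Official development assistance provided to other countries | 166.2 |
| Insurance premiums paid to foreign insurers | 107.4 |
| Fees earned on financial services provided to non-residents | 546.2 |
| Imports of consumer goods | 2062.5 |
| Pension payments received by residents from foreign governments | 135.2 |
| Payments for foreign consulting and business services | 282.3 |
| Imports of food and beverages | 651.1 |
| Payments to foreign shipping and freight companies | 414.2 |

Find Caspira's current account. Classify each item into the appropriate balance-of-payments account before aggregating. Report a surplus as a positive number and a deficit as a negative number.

Goods: -2062.5 - 651.1 = -2713.6
Services: -414.2 + 546.2 - 282.3 - 107.4 = -257.7
Primary income: 757.0 - 229.0 = 528.0
Secondary income: -166.2 + 135.2 = -31.0
Current account = (-2713.6) + (-257.7) + 528.0 + (-31.0) = -2474.3
(Excluded from the current account — financial account: sale of domestic government bonds to non-residents 1632.6, new loans extended by domestic banks to foreign borrowers 874.5, borrowing by resident firms from foreign banks 1156.3.)

-2474.3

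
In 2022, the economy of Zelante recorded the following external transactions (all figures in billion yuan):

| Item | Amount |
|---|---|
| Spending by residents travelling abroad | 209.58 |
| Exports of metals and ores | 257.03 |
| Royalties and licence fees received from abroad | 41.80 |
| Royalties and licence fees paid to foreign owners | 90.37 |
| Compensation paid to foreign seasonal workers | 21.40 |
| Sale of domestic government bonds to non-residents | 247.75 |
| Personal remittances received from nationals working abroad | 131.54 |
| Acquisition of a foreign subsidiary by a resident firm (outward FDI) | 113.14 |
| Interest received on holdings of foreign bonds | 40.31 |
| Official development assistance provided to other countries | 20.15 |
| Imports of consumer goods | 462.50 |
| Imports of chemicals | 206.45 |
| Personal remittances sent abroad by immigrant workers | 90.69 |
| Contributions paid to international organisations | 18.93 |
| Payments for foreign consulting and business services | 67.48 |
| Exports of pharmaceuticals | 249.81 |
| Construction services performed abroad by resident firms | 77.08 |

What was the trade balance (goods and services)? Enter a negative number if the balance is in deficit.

Goods: -462.50 - 206.45 + 257.03 + 249.81 = -162.11
Services: -209.58 - 67.48 - 90.37 + 77.08 + 41.80 = -248.55
Trade balance = -162.11 + (-248.55) = -410.66
(Excluded from the trade balance — primary income: compensation paid to foreign seasonal workers 21.40, interest received on holdings of foreign bonds 40.31; financial account: sale of domestic government bonds to non-residents 247.75, acquisition of a foreign subsidiary by a resident firm (outward FDI) 113.14; secondary income: personal remittances received from nationals working abroad 131.54, official development assistance provided to other countries 20.15, personal remittances sent abroad by immigrant workers 90.69, contributions paid to international organisations 18.93.)

-410.66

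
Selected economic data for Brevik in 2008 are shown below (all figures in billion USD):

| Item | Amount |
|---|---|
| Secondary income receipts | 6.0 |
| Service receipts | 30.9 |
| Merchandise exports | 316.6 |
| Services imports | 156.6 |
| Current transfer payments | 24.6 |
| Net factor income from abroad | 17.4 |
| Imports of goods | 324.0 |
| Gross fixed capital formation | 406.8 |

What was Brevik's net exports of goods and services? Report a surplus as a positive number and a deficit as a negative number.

Goods balance = 316.6 - 324.0 = -7.4
Services balance = 30.9 - 156.6 = -125.7
Trade balance (goods + services) = -7.4 + (-125.7) = -133.1

-133.1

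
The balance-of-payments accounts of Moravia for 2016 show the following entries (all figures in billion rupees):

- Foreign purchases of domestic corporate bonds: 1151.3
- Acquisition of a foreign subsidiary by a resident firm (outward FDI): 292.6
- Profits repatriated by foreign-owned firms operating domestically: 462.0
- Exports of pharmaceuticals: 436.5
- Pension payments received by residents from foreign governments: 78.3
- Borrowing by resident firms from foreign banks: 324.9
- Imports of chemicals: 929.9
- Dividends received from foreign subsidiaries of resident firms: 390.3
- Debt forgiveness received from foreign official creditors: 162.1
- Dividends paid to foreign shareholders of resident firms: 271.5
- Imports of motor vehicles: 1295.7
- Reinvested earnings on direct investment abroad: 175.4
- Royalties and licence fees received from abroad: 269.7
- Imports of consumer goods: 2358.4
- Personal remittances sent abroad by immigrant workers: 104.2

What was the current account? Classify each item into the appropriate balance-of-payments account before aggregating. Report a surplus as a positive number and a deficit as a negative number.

-4071.5

Goods: 436.5 - 929.9 - 1295.7 - 2358.4 = -4147.5
Services: 269.7
Primary income: 175.4 - 271.5 - 462.0 + 390.3 = -167.8
Secondary income: 78.3 - 104.2 = -25.9
Current account = (-4147.5) + 269.7 + (-167.8) + (-25.9) = -4071.5
(Excluded from the current account — financial account: foreign purchases of domestic corporate bonds 1151.3, acquisition of a foreign subsidiary by a resident firm (outward FDI) 292.6, borrowing by resident firms from foreign banks 324.9; capital account: debt forgiveness received from foreign official creditors 162.1.)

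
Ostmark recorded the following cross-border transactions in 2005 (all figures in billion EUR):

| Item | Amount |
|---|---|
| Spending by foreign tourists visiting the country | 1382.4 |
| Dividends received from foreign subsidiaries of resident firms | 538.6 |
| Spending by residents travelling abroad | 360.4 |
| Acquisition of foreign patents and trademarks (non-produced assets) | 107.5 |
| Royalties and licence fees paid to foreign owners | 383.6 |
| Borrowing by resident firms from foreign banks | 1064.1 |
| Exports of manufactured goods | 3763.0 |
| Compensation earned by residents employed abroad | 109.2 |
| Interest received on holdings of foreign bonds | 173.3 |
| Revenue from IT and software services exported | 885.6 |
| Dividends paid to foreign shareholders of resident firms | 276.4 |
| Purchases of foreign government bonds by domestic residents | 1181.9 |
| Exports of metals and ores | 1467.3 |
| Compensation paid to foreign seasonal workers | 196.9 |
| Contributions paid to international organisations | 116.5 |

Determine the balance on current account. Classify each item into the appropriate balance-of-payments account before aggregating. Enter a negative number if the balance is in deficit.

Goods: 3763.0 + 1467.3 = 5230.3
Services: -383.6 + 1382.4 + 885.6 - 360.4 = 1524.0
Primary income: 538.6 - 276.4 - 196.9 + 109.2 + 173.3 = 347.8
Secondary income: -116.5
Current account = 5230.3 + 1524.0 + 347.8 + (-116.5) = 6985.6
(Excluded from the current account — capital account: acquisition of foreign patents and trademarks (non-produced assets) 107.5; financial account: borrowing by resident firms from foreign banks 1064.1, purchases of foreign government bonds by domestic residents 1181.9.)

6985.6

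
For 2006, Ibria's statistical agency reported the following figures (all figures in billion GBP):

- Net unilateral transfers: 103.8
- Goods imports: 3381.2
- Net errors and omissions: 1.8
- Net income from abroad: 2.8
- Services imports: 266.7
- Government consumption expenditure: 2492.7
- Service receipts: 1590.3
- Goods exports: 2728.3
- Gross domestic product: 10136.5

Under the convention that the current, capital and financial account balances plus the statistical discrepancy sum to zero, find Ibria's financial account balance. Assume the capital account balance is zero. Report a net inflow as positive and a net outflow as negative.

-779.1

Goods balance = 2728.3 - 3381.2 = -652.9
Services balance = 1590.3 - 266.7 = 1323.6
Trade balance (goods + services) = -652.9 + 1323.6 = 670.7
Net primary income = 2.8
Net secondary income = 103.8
Current account = 670.7 + 2.8 + 103.8 = 777.3
Financial account = -(777.3 + 1.8) = -779.1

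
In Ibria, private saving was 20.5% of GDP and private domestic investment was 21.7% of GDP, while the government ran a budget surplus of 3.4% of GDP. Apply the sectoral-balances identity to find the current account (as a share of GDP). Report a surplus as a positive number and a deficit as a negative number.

By the sectoral-balances identity, CA = (S_private - I) + (T - G).
Private balance = 20.5 - 21.7 = -1.2
Government balance (T - G) = 3.4
CA = -1.2 + 3.4 = 2.2

2.2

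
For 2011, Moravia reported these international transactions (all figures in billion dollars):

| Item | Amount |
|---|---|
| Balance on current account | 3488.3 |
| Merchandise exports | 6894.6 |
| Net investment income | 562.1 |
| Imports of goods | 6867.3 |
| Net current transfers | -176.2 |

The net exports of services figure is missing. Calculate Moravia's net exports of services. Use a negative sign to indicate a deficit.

Current account = goods balance + services balance + net primary income + net secondary income
Sum of the known components = 413.2
Net exports of services = CA - (known components) = 3488.3 - 413.2 = 3075.1

3075.1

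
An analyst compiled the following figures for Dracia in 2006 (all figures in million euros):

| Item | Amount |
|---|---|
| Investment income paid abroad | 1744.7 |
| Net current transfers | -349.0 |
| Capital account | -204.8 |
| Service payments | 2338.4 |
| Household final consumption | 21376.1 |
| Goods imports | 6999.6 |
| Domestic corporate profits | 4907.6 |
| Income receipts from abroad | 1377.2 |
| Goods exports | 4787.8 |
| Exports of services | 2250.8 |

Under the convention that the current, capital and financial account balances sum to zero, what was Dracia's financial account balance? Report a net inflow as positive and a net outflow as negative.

Goods balance = 4787.8 - 6999.6 = -2211.8
Services balance = 2250.8 - 2338.4 = -87.6
Trade balance (goods + services) = -2211.8 + (-87.6) = -2299.4
Net primary income = 1377.2 - 1744.7 = -367.5
Net secondary income = -349.0
Current account = -2299.4 + (-367.5) + (-349.0) = -3015.9
Financial account = -(-3015.9 + (-204.8)) = 3220.7

3220.7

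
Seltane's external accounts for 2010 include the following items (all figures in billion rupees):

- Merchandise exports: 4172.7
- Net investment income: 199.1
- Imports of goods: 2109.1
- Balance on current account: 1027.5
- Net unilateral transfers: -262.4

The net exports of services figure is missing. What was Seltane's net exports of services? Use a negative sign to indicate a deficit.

-972.8

Current account = goods balance + services balance + net primary income + net secondary income
Sum of the known components = 2000.3
Net exports of services = CA - (known components) = 1027.5 - 2000.3 = -972.8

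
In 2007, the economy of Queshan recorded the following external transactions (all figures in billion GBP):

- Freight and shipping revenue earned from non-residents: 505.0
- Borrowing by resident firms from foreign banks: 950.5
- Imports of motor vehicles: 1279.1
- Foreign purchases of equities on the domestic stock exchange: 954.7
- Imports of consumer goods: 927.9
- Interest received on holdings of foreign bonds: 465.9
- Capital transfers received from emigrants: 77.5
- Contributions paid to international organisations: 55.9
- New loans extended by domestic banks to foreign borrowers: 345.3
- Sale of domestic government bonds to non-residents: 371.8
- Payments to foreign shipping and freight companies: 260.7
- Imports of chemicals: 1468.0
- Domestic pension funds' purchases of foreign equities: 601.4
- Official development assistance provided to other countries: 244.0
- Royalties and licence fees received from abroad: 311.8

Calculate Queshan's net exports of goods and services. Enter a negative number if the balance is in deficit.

-3118.9

Goods: -1279.1 - 927.9 - 1468.0 = -3675.0
Services: 505.0 + 311.8 - 260.7 = 556.1
Trade balance = -3675.0 + 556.1 = -3118.9
(Excluded from the trade balance — financial account: borrowing by resident firms from foreign banks 950.5, foreign purchases of equities on the domestic stock exchange 954.7, new loans extended by domestic banks to foreign borrowers 345.3, sale of domestic government bonds to non-residents 371.8, domestic pension funds' purchases of foreign equities 601.4; primary income: interest received on holdings of foreign bonds 465.9; capital account: capital transfers received from emigrants 77.5; secondary income: contributions paid to international organisations 55.9, official development assistance provided to other countries 244.0.)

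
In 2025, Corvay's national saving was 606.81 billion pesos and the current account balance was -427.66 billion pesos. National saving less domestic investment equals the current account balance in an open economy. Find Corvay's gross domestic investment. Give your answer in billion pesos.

1034.47

S - I = CA (net lending to the rest of the world).
I = S - CA = 606.81 - (-427.66) = 1034.47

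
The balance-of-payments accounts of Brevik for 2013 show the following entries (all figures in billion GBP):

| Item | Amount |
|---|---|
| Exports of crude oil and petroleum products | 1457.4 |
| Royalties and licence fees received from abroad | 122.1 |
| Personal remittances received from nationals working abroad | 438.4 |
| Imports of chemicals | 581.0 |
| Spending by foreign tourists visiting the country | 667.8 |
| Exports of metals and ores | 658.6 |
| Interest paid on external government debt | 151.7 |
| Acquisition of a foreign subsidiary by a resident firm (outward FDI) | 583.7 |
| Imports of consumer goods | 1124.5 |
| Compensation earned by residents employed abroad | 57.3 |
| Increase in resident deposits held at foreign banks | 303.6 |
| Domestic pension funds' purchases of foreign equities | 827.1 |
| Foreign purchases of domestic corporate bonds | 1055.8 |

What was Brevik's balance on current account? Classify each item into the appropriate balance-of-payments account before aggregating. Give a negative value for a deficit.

Goods: -581.0 + 1457.4 + 658.6 - 1124.5 = 410.5
Services: 667.8 + 122.1 = 789.9
Primary income: -151.7 + 57.3 = -94.4
Secondary income: 438.4
Current account = 410.5 + 789.9 + (-94.4) + 438.4 = 1544.4
(Excluded from the current account — financial account: acquisition of a foreign subsidiary by a resident firm (outward FDI) 583.7, increase in resident deposits held at foreign banks 303.6, domestic pension funds' purchases of foreign equities 827.1, foreign purchases of domestic corporate bonds 1055.8.)

1544.4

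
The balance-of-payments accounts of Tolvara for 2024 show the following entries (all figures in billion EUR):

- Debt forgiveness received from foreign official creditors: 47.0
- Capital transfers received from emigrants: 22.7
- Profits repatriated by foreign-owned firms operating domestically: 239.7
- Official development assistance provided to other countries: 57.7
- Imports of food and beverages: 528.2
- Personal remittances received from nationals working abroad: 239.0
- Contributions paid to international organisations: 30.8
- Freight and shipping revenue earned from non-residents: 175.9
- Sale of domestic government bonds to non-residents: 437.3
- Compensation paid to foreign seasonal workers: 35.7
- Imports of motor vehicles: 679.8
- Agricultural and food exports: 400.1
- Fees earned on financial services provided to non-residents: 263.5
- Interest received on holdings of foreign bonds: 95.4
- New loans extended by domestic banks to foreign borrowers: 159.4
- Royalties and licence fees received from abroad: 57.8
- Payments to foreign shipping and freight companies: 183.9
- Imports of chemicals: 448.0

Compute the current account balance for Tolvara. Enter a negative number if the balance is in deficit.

Goods: -528.2 - 679.8 + 400.1 - 448.0 = -1255.9
Services: 263.5 + 175.9 - 183.9 + 57.8 = 313.3
Primary income: 95.4 - 35.7 - 239.7 = -180.0
Secondary income: -30.8 - 57.7 + 239.0 = 150.5
Current account = (-1255.9) + 313.3 + (-180.0) + 150.5 = -972.1
(Excluded from the current account — capital account: debt forgiveness received from foreign official creditors 47.0, capital transfers received from emigrants 22.7; financial account: sale of domestic government bonds to non-residents 437.3, new loans extended by domestic banks to foreign borrowers 159.4.)

-972.1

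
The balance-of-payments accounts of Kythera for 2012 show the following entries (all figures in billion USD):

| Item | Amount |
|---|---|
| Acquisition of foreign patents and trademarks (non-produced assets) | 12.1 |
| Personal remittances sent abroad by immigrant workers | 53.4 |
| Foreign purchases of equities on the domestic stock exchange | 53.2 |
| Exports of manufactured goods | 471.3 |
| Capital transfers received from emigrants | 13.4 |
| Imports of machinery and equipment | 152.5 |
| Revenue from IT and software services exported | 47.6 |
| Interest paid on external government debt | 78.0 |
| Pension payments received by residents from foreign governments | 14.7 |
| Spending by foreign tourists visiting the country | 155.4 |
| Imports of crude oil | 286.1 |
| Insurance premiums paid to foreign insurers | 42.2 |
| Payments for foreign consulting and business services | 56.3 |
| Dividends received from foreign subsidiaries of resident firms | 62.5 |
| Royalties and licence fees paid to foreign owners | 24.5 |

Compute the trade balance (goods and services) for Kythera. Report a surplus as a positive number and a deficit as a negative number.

Goods: -152.5 - 286.1 + 471.3 = 32.7
Services: -24.5 - 56.3 + 47.6 + 155.4 - 42.2 = 80.0
Trade balance = 32.7 + 80.0 = 112.7
(Excluded from the trade balance — capital account: acquisition of foreign patents and trademarks (non-produced assets) 12.1, capital transfers received from emigrants 13.4; secondary income: personal remittances sent abroad by immigrant workers 53.4, pension payments received by residents from foreign governments 14.7; financial account: foreign purchases of equities on the domestic stock exchange 53.2; primary income: interest paid on external government debt 78.0, dividends received from foreign subsidiaries of resident firms 62.5.)

112.7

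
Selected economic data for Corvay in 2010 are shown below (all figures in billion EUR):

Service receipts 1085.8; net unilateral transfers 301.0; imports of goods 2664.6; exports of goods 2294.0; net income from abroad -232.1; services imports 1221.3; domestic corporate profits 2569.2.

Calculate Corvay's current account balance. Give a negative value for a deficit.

Goods balance = 2294.0 - 2664.6 = -370.6
Services balance = 1085.8 - 1221.3 = -135.5
Trade balance (goods + services) = -370.6 + (-135.5) = -506.1
Net primary income = -232.1
Net secondary income = 301.0
Current account = -506.1 + (-232.1) + 301.0 = -437.2

-437.2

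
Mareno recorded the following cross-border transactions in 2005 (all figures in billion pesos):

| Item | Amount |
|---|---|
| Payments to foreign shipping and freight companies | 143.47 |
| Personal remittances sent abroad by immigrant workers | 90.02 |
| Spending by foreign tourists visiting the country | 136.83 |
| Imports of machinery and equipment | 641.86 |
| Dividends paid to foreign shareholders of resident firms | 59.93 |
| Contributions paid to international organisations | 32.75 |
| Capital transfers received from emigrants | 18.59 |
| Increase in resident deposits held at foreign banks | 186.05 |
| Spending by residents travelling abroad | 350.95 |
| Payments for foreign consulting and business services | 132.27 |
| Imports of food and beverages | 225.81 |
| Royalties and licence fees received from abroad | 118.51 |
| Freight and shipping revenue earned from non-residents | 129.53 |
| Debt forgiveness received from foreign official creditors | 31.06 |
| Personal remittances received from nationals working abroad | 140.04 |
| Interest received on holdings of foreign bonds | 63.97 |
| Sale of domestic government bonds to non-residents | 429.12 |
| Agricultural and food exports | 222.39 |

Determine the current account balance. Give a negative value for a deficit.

-865.79

Goods: -225.81 + 222.39 - 641.86 = -645.28
Services: 136.83 + 129.53 - 132.27 - 350.95 + 118.51 - 143.47 = -241.82
Primary income: -59.93 + 63.97 = 4.04
Secondary income: -90.02 + 140.04 - 32.75 = 17.27
Current account = (-645.28) + (-241.82) + 4.04 + 17.27 = -865.79
(Excluded from the current account — capital account: capital transfers received from emigrants 18.59, debt forgiveness received from foreign official creditors 31.06; financial account: increase in resident deposits held at foreign banks 186.05, sale of domestic government bonds to non-residents 429.12.)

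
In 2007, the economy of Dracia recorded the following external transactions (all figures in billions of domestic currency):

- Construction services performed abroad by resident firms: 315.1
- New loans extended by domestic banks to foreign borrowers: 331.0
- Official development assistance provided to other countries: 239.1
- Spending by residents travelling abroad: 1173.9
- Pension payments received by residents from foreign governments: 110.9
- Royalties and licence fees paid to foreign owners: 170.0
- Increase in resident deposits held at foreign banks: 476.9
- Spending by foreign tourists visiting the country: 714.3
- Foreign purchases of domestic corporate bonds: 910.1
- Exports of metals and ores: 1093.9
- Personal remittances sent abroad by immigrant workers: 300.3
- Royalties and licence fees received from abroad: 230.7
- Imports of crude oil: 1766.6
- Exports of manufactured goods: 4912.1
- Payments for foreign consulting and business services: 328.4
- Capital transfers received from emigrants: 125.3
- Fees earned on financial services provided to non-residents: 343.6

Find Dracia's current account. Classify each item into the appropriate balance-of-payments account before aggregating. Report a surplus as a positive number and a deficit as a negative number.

3742.3

Goods: 4912.1 - 1766.6 + 1093.9 = 4239.4
Services: -1173.9 - 328.4 + 343.6 + 230.7 + 315.1 - 170.0 + 714.3 = -68.6
Secondary income: 110.9 - 239.1 - 300.3 = -428.5
Current account = 4239.4 + (-68.6) + (-428.5) = 3742.3
(Excluded from the current account — financial account: new loans extended by domestic banks to foreign borrowers 331.0, increase in resident deposits held at foreign banks 476.9, foreign purchases of domestic corporate bonds 910.1; capital account: capital transfers received from emigrants 125.3.)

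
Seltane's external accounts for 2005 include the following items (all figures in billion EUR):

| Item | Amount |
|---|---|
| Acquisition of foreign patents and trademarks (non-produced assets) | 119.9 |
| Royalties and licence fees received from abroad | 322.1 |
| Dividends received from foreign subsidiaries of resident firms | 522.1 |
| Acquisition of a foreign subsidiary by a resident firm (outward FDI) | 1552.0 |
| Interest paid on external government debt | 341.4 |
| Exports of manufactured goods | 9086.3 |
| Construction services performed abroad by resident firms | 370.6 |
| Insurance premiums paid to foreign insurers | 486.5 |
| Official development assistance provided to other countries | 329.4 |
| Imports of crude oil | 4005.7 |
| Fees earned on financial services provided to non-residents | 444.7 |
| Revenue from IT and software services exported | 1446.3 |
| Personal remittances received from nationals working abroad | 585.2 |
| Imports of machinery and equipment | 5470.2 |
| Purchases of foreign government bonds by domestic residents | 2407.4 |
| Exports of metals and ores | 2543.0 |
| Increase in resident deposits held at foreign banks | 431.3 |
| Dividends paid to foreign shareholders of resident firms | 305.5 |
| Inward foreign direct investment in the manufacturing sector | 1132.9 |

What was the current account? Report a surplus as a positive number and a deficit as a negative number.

4381.6

Goods: 2543.0 - 4005.7 - 5470.2 + 9086.3 = 2153.4
Services: -486.5 + 322.1 + 444.7 + 370.6 + 1446.3 = 2097.2
Primary income: 522.1 - 341.4 - 305.5 = -124.8
Secondary income: 585.2 - 329.4 = 255.8
Current account = 2153.4 + 2097.2 + (-124.8) + 255.8 = 4381.6
(Excluded from the current account — capital account: acquisition of foreign patents and trademarks (non-produced assets) 119.9; financial account: acquisition of a foreign subsidiary by a resident firm (outward FDI) 1552.0, purchases of foreign government bonds by domestic residents 2407.4, increase in resident deposits held at foreign banks 431.3, inward foreign direct investment in the manufacturing sector 1132.9.)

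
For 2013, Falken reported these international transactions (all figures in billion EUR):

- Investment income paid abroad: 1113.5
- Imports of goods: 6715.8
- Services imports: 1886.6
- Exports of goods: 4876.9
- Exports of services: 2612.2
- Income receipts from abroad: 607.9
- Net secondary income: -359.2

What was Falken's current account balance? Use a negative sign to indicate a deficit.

Goods balance = 4876.9 - 6715.8 = -1838.9
Services balance = 2612.2 - 1886.6 = 725.6
Trade balance (goods + services) = -1838.9 + 725.6 = -1113.3
Net primary income = 607.9 - 1113.5 = -505.6
Net secondary income = -359.2
Current account = -1113.3 + (-505.6) + (-359.2) = -1978.1

-1978.1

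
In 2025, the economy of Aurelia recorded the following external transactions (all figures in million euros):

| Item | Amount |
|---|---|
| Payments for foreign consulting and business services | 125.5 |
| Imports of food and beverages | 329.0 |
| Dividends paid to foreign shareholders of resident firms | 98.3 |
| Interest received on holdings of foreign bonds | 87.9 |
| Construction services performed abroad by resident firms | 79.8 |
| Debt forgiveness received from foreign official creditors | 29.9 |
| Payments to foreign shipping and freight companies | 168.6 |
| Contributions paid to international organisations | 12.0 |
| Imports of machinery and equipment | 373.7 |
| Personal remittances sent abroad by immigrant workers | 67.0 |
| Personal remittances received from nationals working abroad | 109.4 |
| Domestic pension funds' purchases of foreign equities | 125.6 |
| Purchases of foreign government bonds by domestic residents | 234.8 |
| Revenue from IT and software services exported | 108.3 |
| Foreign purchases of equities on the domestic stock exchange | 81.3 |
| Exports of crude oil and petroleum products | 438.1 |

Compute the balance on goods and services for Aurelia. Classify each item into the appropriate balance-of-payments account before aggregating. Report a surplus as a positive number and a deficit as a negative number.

Goods: -329.0 - 373.7 + 438.1 = -264.6
Services: 108.3 + 79.8 - 168.6 - 125.5 = -106.0
Trade balance = -264.6 + (-106.0) = -370.6
(Excluded from the trade balance — primary income: dividends paid to foreign shareholders of resident firms 98.3, interest received on holdings of foreign bonds 87.9; capital account: debt forgiveness received from foreign official creditors 29.9; secondary income: contributions paid to international organisations 12.0, personal remittances sent abroad by immigrant workers 67.0, personal remittances received from nationals working abroad 109.4; financial account: domestic pension funds' purchases of foreign equities 125.6, purchases of foreign government bonds by domestic residents 234.8, foreign purchases of equities on the domestic stock exchange 81.3.)

-370.6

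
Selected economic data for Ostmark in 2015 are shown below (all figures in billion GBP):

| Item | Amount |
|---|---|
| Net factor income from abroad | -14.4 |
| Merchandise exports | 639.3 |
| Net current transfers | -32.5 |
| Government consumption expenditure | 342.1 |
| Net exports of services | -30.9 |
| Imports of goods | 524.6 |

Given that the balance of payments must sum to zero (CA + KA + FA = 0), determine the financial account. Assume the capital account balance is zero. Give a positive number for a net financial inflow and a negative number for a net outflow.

Goods balance = 639.3 - 524.6 = 114.7
Services balance = -30.9
Trade balance (goods + services) = 114.7 + (-30.9) = 83.8
Net primary income = -14.4
Net secondary income = -32.5
Current account = 83.8 + (-14.4) + (-32.5) = 36.9
Financial account = -(36.9) = -36.9

-36.9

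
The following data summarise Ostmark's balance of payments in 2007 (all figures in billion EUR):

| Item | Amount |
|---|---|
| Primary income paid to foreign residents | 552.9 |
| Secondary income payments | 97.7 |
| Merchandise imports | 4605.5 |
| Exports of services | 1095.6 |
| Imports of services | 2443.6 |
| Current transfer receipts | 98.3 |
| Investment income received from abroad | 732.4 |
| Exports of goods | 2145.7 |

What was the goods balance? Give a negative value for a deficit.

-2459.8

Goods balance = 2145.7 - 4605.5 = -2459.8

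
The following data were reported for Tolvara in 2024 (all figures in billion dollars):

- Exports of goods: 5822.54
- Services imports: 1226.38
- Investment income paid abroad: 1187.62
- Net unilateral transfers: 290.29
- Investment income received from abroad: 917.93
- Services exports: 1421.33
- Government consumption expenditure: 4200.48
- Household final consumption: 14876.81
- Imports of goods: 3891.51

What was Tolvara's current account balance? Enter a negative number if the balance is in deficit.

Goods balance = 5822.54 - 3891.51 = 1931.03
Services balance = 1421.33 - 1226.38 = 194.95
Trade balance (goods + services) = 1931.03 + 194.95 = 2125.98
Net primary income = 917.93 - 1187.62 = -269.69
Net secondary income = 290.29
Current account = 2125.98 + (-269.69) + 290.29 = 2146.58

2146.58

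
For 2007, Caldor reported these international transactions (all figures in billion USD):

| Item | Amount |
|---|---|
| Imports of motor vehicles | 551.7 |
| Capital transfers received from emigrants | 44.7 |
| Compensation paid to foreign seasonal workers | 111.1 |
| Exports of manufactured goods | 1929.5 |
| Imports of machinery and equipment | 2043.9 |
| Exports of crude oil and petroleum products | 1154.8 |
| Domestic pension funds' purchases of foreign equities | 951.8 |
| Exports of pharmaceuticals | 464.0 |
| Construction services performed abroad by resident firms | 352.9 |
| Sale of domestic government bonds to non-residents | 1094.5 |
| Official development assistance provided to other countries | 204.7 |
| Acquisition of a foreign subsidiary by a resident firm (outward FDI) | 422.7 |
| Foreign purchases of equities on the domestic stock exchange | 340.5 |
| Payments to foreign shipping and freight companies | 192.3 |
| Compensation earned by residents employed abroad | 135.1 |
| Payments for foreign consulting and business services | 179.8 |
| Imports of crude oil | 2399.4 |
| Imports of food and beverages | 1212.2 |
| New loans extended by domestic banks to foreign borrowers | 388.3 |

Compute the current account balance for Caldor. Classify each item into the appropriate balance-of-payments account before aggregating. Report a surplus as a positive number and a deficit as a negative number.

Goods: -1212.2 - 2399.4 + 1154.8 + 464.0 - 2043.9 - 551.7 + 1929.5 = -2658.9
Services: -192.3 + 352.9 - 179.8 = -19.2
Primary income: -111.1 + 135.1 = 24.0
Secondary income: -204.7
Current account = (-2658.9) + (-19.2) + 24.0 + (-204.7) = -2858.8
(Excluded from the current account — capital account: capital transfers received from emigrants 44.7; financial account: domestic pension funds' purchases of foreign equities 951.8, sale of domestic government bonds to non-residents 1094.5, acquisition of a foreign subsidiary by a resident firm (outward FDI) 422.7, foreign purchases of equities on the domestic stock exchange 340.5, new loans extended by domestic banks to foreign borrowers 388.3.)

-2858.8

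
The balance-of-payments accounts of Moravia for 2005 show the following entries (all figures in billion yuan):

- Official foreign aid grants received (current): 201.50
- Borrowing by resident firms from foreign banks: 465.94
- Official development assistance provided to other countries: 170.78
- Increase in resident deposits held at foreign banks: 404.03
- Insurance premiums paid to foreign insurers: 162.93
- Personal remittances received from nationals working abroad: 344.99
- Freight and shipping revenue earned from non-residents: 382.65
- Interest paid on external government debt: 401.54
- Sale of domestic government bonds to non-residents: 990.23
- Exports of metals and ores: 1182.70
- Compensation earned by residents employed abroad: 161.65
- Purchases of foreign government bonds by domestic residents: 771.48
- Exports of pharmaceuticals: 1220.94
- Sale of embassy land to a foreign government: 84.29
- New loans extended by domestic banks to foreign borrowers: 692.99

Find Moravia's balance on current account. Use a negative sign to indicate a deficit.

2759.18

Goods: 1182.70 + 1220.94 = 2403.64
Services: -162.93 + 382.65 = 219.72
Primary income: -401.54 + 161.65 = -239.89
Secondary income: 344.99 + 201.50 - 170.78 = 375.71
Current account = 2403.64 + 219.72 + (-239.89) + 375.71 = 2759.18
(Excluded from the current account — financial account: borrowing by resident firms from foreign banks 465.94, increase in resident deposits held at foreign banks 404.03, sale of domestic government bonds to non-residents 990.23, purchases of foreign government bonds by domestic residents 771.48, new loans extended by domestic banks to foreign borrowers 692.99; capital account: sale of embassy land to a foreign government 84.29.)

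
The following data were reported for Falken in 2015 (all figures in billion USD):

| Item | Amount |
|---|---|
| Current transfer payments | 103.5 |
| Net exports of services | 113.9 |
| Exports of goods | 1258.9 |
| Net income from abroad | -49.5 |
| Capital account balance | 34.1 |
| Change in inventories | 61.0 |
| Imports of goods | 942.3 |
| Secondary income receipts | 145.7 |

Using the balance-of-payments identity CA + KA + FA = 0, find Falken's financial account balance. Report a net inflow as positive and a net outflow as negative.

-457.3

Goods balance = 1258.9 - 942.3 = 316.6
Services balance = 113.9
Trade balance (goods + services) = 316.6 + 113.9 = 430.5
Net primary income = -49.5
Net secondary income = 145.7 - 103.5 = 42.2
Current account = 430.5 + (-49.5) + 42.2 = 423.2
Financial account = -(423.2 + 34.1) = -457.3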